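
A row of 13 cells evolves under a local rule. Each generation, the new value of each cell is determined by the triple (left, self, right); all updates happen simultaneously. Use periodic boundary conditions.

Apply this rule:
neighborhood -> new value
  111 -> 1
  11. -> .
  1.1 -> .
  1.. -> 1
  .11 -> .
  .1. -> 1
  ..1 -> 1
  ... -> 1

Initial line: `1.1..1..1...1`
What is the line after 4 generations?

generation 1: ..1111111111.
generation 2: 11.11111111.1
generation 3: 1...111111...
generation 4: 1111.1111.111

1111.1111.111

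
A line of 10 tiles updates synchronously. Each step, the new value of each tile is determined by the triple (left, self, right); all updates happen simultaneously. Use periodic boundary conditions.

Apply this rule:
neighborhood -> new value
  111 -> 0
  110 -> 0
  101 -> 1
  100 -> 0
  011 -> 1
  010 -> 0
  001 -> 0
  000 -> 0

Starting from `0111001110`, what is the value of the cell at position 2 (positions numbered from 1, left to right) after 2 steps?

0

0100001000
0000000000
position 2 holds 0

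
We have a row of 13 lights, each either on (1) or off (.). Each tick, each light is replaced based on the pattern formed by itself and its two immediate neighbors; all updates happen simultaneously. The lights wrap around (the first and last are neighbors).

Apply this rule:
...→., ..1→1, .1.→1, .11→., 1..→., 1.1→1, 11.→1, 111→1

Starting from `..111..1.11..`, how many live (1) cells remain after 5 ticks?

tick 1: .1.11.111.1..
tick 2: 111.11.1111..
tick 3: .111.11.111.1
tick 4: 1.111.11.1111
tick 5: 11.111.11.111
count of 1: 10

10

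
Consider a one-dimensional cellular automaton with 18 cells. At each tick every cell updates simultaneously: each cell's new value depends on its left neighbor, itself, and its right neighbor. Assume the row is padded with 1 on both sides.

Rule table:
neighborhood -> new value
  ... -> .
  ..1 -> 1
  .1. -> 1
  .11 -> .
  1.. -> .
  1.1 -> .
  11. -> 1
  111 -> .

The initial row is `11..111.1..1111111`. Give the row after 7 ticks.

tick 1: .1.1..1.1.1.......
tick 2: .1.1.11.1.1......1
tick 3: .1.1..1.1.1.....1.
tick 4: .1.1.11.1.1....11.
tick 5: .1.1..1.1.1...1.1.
tick 6: .1.1.11.1.1..11.1.
tick 7: .1.1..1.1.1.1.1.1.

.1.1..1.1.1.1.1.1.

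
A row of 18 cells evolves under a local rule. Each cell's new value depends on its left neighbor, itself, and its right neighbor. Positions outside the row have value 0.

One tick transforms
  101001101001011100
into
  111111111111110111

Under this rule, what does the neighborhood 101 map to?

1

At position 1 the neighborhood is 101; the next row has 1 there.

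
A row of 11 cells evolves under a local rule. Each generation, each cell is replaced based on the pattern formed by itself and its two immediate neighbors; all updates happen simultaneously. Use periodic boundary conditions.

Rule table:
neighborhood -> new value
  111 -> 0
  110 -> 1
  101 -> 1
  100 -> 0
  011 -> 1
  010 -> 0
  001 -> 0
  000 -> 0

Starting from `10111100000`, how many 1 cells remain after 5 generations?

01100100000
01100000000
01100000000  (fixed point — unchanged through generation 5)
count of 1: 2

2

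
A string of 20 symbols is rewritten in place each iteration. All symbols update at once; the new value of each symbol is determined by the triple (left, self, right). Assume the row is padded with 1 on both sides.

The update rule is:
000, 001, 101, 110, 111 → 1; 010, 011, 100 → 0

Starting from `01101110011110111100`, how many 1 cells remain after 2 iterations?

14

10110110101111011101
11011011010111101110
count of 1: 14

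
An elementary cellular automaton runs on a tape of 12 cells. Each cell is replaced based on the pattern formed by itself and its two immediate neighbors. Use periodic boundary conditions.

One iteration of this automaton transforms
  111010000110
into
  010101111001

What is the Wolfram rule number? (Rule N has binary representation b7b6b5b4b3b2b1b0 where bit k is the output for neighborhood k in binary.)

position 1: 111 → 1  (bit 7 = 1)
position 2: 110 → 0  (bit 6 = 0)
position 3: 101 → 1  (bit 5 = 1)
position 5: 100 → 1  (bit 4 = 1)
position 0: 011 → 0  (bit 3 = 0)
position 4: 010 → 0  (bit 2 = 0)
position 8: 001 → 1  (bit 1 = 1)
position 6: 000 → 1  (bit 0 = 1)
bits b7..b0 = 10110011 = 179

179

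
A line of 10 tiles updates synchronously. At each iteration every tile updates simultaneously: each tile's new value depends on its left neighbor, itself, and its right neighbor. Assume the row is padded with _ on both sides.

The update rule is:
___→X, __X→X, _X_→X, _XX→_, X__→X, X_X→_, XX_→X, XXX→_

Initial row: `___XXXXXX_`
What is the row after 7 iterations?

XXX_____XX
__XXXXXX_X
XX_____X_X
_XXXXXXX_X
X______X_X
XXXXXXXX_X
_______X_X

_______X_X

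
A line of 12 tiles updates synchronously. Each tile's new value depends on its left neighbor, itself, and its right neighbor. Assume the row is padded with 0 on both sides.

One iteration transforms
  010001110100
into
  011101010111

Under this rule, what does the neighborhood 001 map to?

At position 0 the neighborhood is 001; the next row has 0 there.

0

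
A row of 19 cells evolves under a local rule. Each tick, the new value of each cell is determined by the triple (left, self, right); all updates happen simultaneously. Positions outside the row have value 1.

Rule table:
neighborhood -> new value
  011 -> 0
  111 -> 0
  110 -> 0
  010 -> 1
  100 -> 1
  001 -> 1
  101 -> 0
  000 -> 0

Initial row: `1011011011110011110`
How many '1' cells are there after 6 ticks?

7

0000000000001100000
1000000000010010001
0100000000111111010
0110000001000000010
0001000011100000110
1011100100010001000
count of 1: 7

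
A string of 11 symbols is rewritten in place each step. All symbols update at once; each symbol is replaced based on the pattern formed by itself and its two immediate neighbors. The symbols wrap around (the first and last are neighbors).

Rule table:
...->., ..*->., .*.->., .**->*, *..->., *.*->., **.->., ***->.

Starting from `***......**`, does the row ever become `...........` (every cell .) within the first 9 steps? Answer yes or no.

step 1: .........*.
step 2: ...........
all cells are . at step 2

yes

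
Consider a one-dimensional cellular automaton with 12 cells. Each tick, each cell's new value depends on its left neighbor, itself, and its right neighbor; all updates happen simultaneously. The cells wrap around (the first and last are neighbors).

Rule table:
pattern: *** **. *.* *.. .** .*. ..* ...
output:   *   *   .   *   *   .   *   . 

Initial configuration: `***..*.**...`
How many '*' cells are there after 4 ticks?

*****..***.*
**********.*
**********.*  (fixed point — unchanged through tick 4)
count of *: 11

11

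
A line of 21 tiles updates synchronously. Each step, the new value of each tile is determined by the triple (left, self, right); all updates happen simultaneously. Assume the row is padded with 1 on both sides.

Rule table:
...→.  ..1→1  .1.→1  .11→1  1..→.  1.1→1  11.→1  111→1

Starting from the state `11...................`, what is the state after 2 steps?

11.................11

step 1: 11..................1
step 2: 11.................11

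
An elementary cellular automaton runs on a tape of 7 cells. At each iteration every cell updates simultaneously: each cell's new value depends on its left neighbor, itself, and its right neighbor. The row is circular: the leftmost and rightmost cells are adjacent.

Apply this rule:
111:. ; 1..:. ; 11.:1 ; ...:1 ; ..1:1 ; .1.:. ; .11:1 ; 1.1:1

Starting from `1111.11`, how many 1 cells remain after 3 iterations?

4

...111.
1111.1.
1..11.1
count of 1: 4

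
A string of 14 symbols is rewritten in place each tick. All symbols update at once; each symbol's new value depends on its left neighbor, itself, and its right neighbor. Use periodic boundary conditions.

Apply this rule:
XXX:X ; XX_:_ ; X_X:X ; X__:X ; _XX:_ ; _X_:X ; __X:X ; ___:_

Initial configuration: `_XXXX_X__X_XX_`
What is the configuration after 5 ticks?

X_XX_XXXXXX__X
_X__X_XXXX_XX_
XXXXXX_XX_X__X
XXXXX_X__XXXX_
_XXX_XXXX_XX_X

_XXX_XXXX_XX_X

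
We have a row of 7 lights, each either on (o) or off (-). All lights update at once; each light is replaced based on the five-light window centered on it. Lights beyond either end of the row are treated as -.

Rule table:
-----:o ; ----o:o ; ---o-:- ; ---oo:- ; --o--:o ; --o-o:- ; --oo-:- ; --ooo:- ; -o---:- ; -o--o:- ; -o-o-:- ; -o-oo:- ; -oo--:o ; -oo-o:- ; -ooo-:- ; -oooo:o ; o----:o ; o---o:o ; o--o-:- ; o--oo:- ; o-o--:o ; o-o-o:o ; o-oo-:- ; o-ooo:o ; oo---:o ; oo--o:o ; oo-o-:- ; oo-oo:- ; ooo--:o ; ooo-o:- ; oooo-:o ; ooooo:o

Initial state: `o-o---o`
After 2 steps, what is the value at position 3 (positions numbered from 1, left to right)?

-

step 1: --o-o-o
step 2: o---o-o
position 3 holds -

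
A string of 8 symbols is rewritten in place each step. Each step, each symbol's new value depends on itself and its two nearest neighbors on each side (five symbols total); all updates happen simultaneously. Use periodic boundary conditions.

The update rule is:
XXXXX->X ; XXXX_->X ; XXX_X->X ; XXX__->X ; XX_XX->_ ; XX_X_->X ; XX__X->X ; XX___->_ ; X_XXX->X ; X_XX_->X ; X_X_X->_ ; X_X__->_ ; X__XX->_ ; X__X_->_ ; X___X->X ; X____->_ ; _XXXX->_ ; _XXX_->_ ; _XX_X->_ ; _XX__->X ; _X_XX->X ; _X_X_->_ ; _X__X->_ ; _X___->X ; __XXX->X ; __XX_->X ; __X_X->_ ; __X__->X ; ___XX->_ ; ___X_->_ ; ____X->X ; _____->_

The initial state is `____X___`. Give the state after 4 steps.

__X_XX__
X__XXX__
X__X_XX_
____XX_X

____XX_X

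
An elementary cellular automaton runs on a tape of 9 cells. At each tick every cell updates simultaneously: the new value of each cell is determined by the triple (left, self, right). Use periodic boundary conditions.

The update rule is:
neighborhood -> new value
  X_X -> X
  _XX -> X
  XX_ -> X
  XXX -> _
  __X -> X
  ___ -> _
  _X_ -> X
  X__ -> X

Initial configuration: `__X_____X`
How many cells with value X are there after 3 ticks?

tick 1: XXXX___XX
tick 2: ___XX_XX_
tick 3: __XXXXXXX
count of X: 7

7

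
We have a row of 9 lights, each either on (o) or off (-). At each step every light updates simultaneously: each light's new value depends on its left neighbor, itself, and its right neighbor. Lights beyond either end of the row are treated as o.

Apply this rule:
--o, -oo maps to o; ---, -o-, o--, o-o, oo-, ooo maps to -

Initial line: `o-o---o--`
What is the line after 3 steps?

-----o--o
----o--oo
---o--oo-

---o--oo-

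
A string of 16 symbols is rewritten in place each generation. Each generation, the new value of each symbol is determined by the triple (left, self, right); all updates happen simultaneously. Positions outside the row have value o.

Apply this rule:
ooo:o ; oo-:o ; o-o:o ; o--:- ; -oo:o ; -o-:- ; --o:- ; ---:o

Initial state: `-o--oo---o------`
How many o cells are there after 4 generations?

o---oo-o---oooo-
o-o-ooo--o-ooooo
oo-oooo---oooooo
ooooooo-o-oooooo
count of o: 14

14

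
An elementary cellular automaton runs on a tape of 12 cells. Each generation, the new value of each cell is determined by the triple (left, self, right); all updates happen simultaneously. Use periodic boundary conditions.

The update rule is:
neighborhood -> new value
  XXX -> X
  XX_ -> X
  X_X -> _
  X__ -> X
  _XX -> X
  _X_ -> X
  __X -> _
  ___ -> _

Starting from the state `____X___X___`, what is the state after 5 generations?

XX__XXX_XXXX

____XX__XX__
____XXX_XXX_
____XXX_XXXX
X___XXX_XXXX
XX__XXX_XXXX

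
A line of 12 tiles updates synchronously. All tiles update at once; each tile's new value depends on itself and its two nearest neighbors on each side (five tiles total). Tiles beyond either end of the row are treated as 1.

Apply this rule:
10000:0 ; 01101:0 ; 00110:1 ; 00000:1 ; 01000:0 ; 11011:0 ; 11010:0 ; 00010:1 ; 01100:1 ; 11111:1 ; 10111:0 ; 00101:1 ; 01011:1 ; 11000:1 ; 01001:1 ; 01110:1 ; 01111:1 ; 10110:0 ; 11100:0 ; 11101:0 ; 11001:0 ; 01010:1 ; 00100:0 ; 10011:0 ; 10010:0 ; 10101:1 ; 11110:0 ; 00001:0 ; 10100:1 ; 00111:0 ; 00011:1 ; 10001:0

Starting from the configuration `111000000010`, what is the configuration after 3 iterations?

101100100101

iteration 1: 100101110111
iteration 2: 000110100011
iteration 3: 101100100101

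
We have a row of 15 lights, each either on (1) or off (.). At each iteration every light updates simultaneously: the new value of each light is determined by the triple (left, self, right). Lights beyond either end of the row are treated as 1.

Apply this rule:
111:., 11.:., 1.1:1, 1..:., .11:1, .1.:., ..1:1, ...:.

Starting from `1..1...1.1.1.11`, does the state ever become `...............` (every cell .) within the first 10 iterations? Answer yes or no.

no

..1...1.1.1.11.
.1...1.1.1.11.1
1...1.1.1.11.11
...1.1.1.11.11.
..1.1.1.11.11.1
.1.1.1.11.11.11
1.1.1.11.11.11.
.1.1.11.11.11.1
1.1.11.11.11.11
.1.11.11.11.11.
iteration 10 is .1.11.11.11.11., still not uniform .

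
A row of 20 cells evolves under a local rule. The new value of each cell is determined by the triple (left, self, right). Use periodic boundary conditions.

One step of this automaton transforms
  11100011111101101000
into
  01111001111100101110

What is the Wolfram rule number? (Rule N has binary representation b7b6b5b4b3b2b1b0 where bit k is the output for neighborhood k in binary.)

213

position 1: 111 → 1  (bit 7 = 1)
position 2: 110 → 1  (bit 6 = 1)
position 12: 101 → 0  (bit 5 = 0)
position 3: 100 → 1  (bit 4 = 1)
position 0: 011 → 0  (bit 3 = 0)
position 16: 010 → 1  (bit 2 = 1)
position 5: 001 → 0  (bit 1 = 0)
position 4: 000 → 1  (bit 0 = 1)
bits b7..b0 = 11010101 = 213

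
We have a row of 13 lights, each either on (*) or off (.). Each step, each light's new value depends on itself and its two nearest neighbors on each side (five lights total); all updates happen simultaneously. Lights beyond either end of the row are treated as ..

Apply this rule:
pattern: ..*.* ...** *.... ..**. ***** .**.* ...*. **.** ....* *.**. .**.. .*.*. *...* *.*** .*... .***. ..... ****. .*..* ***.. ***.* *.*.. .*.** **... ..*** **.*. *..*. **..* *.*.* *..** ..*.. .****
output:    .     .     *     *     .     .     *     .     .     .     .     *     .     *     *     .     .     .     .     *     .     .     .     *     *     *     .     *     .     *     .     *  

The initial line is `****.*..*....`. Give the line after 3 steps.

**..*....**..
*.*..**..*.**
.*..**.*.....

.*..**.*.....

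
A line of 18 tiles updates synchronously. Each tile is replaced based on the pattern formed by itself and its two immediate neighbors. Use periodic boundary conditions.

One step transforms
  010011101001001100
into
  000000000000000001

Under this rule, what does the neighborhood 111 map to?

At position 5 the neighborhood is 111; the next row has 0 there.

0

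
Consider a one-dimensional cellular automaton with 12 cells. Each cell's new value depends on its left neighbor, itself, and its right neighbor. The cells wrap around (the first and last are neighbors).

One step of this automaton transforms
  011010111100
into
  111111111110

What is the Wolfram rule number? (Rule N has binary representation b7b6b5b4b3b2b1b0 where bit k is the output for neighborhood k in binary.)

254

position 7: 111 → 1  (bit 7 = 1)
position 2: 110 → 1  (bit 6 = 1)
position 3: 101 → 1  (bit 5 = 1)
position 10: 100 → 1  (bit 4 = 1)
position 1: 011 → 1  (bit 3 = 1)
position 4: 010 → 1  (bit 2 = 1)
position 0: 001 → 1  (bit 1 = 1)
position 11: 000 → 0  (bit 0 = 0)
bits b7..b0 = 11111110 = 254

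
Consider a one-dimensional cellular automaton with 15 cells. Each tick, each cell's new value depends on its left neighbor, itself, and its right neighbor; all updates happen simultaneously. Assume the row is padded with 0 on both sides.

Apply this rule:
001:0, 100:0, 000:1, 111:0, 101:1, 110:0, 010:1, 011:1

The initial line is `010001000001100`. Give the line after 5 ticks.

010101011101001
011111110011001
010000000010001
010111111010101
011100000111111

011100000111111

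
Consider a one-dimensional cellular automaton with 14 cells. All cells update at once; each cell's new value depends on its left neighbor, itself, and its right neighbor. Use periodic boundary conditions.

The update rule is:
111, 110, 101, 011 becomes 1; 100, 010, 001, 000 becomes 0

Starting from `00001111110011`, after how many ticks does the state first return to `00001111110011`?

00001111110011

1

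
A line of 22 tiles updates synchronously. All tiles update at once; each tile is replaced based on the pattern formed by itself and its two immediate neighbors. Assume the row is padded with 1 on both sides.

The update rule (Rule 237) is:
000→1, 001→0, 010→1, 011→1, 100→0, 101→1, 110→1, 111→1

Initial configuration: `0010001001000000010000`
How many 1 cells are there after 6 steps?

18

step 1: 0010101001011111010110
step 2: 0011111001111111111111
step 3: 0011111001111111111111  (fixed point — unchanged through step 6)
count of 1: 18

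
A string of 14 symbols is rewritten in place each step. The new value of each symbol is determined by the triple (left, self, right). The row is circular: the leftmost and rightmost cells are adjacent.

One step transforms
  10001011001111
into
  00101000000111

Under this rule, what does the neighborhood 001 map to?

0

At position 3 the neighborhood is 001; the next row has 0 there.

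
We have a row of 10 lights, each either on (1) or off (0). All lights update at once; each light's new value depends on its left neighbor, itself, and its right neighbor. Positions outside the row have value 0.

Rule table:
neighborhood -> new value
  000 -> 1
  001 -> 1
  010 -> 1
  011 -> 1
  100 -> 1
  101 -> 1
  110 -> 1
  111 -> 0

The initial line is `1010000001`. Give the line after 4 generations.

1000000001

1111111111
1000000001
1111111111  (repeats generation 1; period 2)
generation 4: 1000000001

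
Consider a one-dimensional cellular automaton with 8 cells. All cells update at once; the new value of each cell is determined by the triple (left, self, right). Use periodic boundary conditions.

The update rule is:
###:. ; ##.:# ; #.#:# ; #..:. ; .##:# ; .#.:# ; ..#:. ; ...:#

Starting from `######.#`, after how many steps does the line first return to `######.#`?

6

.....###
.###.#.#
##.#####
.###....
.#.#.###
######.#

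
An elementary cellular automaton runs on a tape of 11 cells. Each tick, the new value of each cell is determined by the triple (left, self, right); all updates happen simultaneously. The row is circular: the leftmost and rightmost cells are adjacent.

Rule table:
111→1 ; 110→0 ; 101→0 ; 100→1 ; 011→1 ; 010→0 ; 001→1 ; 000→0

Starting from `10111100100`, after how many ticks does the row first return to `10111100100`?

tick 1: 00111011011
tick 2: 11110010010
tick 3: 11101101100
tick 4: 11001001011
tick 5: 10110110011
tick 6: 00100101111
tick 7: 11011001110
tick 8: 10010111100
tick 9: 01100111011
tick 10: 01011110010
tick 11: 10011101101
tick 12: 01111001001
tick 13: 01110110110
tick 14: 11100100101
tick 15: 11011011001
tick 16: 10010010111
tick 17: 01101100111
tick 18: 01001011110
tick 19: 10110011101
tick 20: 00101111001
tick 21: 11001110110
tick 22: 10111100100

22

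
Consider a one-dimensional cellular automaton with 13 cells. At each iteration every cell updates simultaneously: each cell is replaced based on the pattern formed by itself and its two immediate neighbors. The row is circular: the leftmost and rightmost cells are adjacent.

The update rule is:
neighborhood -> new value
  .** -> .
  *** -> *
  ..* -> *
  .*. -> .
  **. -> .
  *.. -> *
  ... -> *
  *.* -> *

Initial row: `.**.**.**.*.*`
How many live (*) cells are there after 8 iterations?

8

*..*..*..*.*.
.**.**.**.*.*  (repeats iteration 0; period 2)
iteration 8: .**.**.**.*.*
count of *: 8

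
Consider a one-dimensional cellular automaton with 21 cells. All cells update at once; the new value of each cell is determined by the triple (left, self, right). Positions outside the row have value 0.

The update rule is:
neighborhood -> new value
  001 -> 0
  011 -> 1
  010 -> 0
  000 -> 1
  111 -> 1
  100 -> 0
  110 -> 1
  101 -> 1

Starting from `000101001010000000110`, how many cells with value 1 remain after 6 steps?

110010000100111110110
110000110000111111110
110110110110111111110
111111111111111111110
111111111111111111110  (fixed point — unchanged through step 6)
count of 1: 20

20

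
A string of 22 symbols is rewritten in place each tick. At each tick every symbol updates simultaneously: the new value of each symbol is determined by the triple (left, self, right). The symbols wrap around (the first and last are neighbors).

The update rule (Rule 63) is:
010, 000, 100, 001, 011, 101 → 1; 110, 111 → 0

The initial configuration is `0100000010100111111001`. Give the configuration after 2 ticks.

0000000000000011111100

1111111111111100000111
0000000000000011111100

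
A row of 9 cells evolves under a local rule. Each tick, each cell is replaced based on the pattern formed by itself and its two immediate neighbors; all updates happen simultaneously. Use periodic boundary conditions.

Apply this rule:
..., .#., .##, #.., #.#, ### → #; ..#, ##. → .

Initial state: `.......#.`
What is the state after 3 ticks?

####.####

tick 1: ######.##
tick 2: #####.###
tick 3: ####.####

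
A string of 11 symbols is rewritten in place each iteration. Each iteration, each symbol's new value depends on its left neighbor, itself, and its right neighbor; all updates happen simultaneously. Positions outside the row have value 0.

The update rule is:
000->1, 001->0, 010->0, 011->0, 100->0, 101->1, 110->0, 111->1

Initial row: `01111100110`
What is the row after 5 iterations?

iteration 1: 00111000000
iteration 2: 10010011111
iteration 3: 00000001110
iteration 4: 11111100100
iteration 5: 01111000001

01111000001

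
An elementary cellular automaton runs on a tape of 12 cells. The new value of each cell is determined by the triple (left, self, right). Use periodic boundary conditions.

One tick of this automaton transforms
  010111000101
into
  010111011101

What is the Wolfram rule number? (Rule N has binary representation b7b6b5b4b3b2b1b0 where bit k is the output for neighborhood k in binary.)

207

position 4: 111 → 1  (bit 7 = 1)
position 5: 110 → 1  (bit 6 = 1)
position 0: 101 → 0  (bit 5 = 0)
position 6: 100 → 0  (bit 4 = 0)
position 3: 011 → 1  (bit 3 = 1)
position 1: 010 → 1  (bit 2 = 1)
position 8: 001 → 1  (bit 1 = 1)
position 7: 000 → 1  (bit 0 = 1)
bits b7..b0 = 11001111 = 207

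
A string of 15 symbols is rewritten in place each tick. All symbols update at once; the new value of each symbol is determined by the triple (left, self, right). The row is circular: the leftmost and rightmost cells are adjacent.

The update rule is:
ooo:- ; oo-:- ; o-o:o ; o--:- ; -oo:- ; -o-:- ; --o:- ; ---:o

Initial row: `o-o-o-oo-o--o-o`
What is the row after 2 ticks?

tick 1: -o-o-o--o----o-
tick 2: --o-o-----oo---

--o-o-----oo---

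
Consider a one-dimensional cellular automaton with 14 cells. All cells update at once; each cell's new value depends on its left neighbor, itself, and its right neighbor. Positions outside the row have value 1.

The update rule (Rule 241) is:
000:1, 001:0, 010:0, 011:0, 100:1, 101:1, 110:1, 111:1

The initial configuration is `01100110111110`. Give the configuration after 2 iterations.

11011001101111

iteration 1: 10110011011111
iteration 2: 11011001101111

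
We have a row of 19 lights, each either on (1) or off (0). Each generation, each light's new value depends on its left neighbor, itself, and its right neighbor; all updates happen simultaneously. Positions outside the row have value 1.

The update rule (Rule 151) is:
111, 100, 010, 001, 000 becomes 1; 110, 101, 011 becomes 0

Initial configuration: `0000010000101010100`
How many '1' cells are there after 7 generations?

17

1111111111101010111
1111111111001010011
1111111110111011101
1111111100010001000
1111111011111111111
1111110001111111111
1111101110111111111
count of 1: 17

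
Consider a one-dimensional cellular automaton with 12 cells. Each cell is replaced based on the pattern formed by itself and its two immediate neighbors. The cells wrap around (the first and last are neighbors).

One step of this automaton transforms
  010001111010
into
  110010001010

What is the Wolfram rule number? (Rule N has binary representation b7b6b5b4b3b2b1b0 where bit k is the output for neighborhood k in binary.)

position 6: 111 → 0  (bit 7 = 0)
position 8: 110 → 1  (bit 6 = 1)
position 9: 101 → 0  (bit 5 = 0)
position 2: 100 → 0  (bit 4 = 0)
position 5: 011 → 0  (bit 3 = 0)
position 1: 010 → 1  (bit 2 = 1)
position 0: 001 → 1  (bit 1 = 1)
position 3: 000 → 0  (bit 0 = 0)
bits b7..b0 = 01000110 = 70

70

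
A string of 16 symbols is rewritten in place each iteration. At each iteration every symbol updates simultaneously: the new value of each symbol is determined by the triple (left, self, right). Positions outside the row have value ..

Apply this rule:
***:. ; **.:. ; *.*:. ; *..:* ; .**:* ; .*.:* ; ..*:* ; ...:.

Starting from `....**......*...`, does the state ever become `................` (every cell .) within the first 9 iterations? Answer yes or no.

no

...**.*....***..
..**..**..**..*.
.**.***.***.****
**..*...*...*...
*.****.***.***..
*.*....*...*..*.
*.**..***.******
*.*.***...*.....
*.*.*..*.***....
iteration 9 is *.*.*..*.***...., still not uniform .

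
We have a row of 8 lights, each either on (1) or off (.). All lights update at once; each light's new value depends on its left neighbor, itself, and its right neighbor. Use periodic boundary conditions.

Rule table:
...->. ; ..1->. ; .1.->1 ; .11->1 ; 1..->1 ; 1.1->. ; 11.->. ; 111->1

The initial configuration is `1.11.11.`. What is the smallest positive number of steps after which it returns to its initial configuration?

1.1..1..
1.11.11.

2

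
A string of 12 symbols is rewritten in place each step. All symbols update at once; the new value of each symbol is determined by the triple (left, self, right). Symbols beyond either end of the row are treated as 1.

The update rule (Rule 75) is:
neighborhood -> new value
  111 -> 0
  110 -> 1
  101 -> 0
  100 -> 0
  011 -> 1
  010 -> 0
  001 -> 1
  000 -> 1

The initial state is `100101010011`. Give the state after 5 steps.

100000100101

step 1: 101000000110
step 2: 100011111110
step 3: 101110000010
step 4: 101010111100
step 5: 100000100101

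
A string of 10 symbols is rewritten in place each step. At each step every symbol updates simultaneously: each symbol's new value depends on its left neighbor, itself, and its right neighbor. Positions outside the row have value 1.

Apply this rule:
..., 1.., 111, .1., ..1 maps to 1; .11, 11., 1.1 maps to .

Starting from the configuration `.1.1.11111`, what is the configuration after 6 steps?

11.111.111

.1.1..1111
.1.111.111
.1..1...11
.1111111.1
..11111...
11.111.111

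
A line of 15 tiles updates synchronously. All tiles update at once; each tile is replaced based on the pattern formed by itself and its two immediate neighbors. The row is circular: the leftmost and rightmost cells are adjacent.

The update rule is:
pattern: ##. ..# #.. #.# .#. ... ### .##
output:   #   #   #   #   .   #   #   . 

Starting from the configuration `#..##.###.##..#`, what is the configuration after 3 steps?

###.##.###.###.
.###.##.###.###
#.###.##.###.##

#.###.##.###.##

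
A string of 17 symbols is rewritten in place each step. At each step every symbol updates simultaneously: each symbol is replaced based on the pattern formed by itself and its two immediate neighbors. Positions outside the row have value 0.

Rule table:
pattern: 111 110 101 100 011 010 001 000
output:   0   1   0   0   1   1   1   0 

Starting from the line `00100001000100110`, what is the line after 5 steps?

10101101010101010

step 1: 01100011001101110
step 2: 11100111011101010
step 3: 10101101010101010
step 4: 10101101010101010  (fixed point — unchanged through step 5)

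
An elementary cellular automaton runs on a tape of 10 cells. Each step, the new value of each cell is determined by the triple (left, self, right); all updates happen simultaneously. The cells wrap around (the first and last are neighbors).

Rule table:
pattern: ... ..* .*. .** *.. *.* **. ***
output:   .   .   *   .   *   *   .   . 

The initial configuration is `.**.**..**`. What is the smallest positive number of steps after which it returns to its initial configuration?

*..*..*...
**.**.**..
..*..*..*.
..**.**.**
*...*..*..
**..**.**.
..*...*..*
*.**..**.*
.*..*...*.
.**.**..**

10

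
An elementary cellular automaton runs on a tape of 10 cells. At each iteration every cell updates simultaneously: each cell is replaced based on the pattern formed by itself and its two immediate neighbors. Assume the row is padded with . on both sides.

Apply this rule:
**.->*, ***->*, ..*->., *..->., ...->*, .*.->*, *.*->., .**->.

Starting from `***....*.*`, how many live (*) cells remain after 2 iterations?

4

iteration 1: .**.**.*.*
iteration 2: ..*..*.*.*
count of *: 4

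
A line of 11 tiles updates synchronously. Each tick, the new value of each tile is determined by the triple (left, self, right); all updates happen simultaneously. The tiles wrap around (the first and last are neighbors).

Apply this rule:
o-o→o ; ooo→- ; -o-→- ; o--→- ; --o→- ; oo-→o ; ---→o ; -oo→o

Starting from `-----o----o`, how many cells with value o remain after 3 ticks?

tick 1: -ooo---oo--
tick 2: -o-o-o-oo-o
tick 3: o-o-o-oooo-
count of o: 7

7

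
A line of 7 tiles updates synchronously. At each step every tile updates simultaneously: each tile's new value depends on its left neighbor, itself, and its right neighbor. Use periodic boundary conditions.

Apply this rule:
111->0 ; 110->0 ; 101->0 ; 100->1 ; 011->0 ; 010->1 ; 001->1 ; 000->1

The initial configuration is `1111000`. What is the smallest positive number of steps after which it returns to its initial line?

2

step 1: 0000111
step 2: 1111000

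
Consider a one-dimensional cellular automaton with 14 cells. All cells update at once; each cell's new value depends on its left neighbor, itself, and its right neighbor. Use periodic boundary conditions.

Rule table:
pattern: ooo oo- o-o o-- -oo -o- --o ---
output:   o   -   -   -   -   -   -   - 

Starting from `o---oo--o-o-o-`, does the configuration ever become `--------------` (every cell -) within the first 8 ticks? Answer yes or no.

tick 1: --------------
all cells are - at tick 1

yes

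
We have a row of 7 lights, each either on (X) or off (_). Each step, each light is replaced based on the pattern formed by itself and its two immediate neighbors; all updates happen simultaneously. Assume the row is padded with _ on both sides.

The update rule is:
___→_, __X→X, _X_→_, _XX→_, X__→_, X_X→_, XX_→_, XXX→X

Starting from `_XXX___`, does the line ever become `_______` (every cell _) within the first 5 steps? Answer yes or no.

yes

X_X____
_______
all cells are _ at step 2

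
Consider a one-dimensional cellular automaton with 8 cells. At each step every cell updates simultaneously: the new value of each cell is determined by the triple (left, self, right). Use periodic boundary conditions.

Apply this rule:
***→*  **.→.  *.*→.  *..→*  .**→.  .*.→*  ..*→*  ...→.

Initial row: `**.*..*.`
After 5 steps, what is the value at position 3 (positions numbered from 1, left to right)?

.

step 1: ...****.
step 2: ..*.**.*
step 3: ***....*
step 4: **.*..*.  (repeats step 0; period 4)
step 5: ...****.
position 3 holds .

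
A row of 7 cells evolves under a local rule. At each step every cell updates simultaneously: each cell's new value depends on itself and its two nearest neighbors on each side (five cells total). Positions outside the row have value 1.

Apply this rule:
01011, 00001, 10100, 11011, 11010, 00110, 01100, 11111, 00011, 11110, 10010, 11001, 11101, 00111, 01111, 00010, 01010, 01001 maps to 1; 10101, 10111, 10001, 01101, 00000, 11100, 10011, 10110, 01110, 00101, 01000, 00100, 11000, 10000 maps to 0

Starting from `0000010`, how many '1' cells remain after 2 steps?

3

0001101
0011010
count of 1: 3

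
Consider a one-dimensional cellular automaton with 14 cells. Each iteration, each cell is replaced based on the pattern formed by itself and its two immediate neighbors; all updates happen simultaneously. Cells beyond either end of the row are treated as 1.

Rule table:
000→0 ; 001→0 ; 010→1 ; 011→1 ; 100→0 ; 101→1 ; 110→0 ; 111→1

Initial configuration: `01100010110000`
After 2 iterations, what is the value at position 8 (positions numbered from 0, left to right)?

11000011100000
10000011000000
position 8 holds 0

0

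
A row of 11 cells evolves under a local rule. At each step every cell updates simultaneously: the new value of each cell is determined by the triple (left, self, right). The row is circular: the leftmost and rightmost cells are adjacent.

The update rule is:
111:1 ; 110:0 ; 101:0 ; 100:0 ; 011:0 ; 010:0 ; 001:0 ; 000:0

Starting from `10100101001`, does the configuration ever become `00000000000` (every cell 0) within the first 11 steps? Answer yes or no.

00000000000
all cells are 0 at step 1

yes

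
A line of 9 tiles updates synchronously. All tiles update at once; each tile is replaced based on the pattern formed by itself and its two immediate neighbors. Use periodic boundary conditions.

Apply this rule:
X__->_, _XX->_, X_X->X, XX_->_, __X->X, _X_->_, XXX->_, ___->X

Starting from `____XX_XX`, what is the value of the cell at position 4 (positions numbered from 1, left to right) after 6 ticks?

_

_XXX__X__
X____X__X
__XXX__X_
XX____X__
___XXX__X
_XX____X_
position 4 holds _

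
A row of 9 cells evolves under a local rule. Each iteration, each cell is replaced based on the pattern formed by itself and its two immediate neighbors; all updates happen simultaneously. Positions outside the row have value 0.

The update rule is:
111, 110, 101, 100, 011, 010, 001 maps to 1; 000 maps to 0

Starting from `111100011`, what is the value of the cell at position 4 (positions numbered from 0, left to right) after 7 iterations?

1

111110111
111111111
111111111  (fixed point — unchanged through iteration 7)
position 4 holds 1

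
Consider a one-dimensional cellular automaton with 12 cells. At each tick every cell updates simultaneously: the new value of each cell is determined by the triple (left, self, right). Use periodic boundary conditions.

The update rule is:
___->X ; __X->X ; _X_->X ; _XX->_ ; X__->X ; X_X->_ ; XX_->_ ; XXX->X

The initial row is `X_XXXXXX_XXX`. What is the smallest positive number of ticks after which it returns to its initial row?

tick 1: ___XXXX___XX
tick 2: XXX_XX_XXX__
tick 3: _X______X_XX
tick 4: _XXXXXXXX___
tick 5: X_XXXXXX_XXX

5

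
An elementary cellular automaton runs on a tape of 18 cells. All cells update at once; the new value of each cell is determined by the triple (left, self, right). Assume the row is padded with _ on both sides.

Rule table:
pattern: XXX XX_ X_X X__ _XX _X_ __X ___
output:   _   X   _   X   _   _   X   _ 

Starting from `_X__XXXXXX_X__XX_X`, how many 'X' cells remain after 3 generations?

8

X_XX_____X__XX_X__
___XX___X_XX_X__X_
__X_XX_X___X__XX_X
count of X: 8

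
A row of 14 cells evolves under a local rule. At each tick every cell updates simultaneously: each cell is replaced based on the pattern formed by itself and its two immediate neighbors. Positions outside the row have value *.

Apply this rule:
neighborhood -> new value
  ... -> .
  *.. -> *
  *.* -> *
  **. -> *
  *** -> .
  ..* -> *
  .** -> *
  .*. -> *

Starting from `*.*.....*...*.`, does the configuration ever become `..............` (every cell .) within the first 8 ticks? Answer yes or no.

****...***.***
...**.**.***..
*.********.***
***......***..
..**....**.***
*****..*****..
....****...***
*..**..**.**..
tick 8 is *..**..**.**.., still not uniform .

no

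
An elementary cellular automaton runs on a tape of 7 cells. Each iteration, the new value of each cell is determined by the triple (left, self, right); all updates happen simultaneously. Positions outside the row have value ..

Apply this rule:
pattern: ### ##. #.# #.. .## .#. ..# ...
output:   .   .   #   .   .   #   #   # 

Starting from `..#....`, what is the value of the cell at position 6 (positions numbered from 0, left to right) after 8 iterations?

#

iteration 1: ###.###
iteration 2: ...#...
iteration 3: ####.##
iteration 4: ....#..
iteration 5: #####.#
iteration 6: .....##
iteration 7: #####..
iteration 8: ......#
position 6 holds #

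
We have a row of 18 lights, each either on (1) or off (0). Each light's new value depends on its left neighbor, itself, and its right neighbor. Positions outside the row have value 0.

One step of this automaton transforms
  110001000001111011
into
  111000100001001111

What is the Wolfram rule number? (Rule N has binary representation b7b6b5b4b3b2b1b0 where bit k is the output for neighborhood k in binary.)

120

position 12: 111 → 0  (bit 7 = 0)
position 1: 110 → 1  (bit 6 = 1)
position 15: 101 → 1  (bit 5 = 1)
position 2: 100 → 1  (bit 4 = 1)
position 0: 011 → 1  (bit 3 = 1)
position 5: 010 → 0  (bit 2 = 0)
position 4: 001 → 0  (bit 1 = 0)
position 3: 000 → 0  (bit 0 = 0)
bits b7..b0 = 01111000 = 120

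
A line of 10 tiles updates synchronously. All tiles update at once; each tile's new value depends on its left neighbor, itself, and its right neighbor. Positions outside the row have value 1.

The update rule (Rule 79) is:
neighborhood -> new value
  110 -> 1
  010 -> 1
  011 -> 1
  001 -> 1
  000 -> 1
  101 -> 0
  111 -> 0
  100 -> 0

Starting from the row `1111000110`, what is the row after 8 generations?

0101010110

0001011110
0111010010
0101010110
0101010110  (fixed point — unchanged through generation 8)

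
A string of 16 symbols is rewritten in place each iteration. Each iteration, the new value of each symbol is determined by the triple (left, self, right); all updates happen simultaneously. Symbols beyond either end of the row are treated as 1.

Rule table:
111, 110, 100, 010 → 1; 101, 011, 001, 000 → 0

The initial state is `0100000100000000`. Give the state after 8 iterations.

0110000110000000
0011000011000000
1001100001100000
1100110000110000
1110011000011000
1111001100001100
1111100110000110
1111110011000010

1111110011000010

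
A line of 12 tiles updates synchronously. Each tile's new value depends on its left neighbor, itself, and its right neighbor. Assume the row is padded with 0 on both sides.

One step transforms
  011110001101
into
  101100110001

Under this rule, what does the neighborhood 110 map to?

0

At position 4 the neighborhood is 110; the next row has 0 there.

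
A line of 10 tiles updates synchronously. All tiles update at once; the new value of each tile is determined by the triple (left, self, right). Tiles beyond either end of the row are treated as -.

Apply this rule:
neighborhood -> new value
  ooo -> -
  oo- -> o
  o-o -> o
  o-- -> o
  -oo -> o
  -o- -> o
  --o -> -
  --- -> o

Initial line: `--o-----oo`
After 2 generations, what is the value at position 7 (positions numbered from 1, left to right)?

o

o-ooooo-oo
ooo---oooo
position 7 holds o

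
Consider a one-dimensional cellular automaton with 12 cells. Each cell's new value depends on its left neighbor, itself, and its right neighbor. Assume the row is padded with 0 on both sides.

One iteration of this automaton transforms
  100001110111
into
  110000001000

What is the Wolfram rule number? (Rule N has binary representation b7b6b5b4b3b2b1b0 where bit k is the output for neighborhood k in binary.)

52

position 6: 111 → 0  (bit 7 = 0)
position 7: 110 → 0  (bit 6 = 0)
position 8: 101 → 1  (bit 5 = 1)
position 1: 100 → 1  (bit 4 = 1)
position 5: 011 → 0  (bit 3 = 0)
position 0: 010 → 1  (bit 2 = 1)
position 4: 001 → 0  (bit 1 = 0)
position 2: 000 → 0  (bit 0 = 0)
bits b7..b0 = 00110100 = 52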